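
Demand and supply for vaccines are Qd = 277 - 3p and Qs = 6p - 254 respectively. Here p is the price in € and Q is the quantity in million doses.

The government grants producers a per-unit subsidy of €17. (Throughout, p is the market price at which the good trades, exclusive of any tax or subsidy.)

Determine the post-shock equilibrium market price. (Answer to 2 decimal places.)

47.67

Solve the original market: 277 - 3p = 6p - 254, hence p = 59 and Q = 100.
Since sellers receive the price plus the subsidy, the effective supply curve becomes Qs = 6p - 152.
Clearing the new market: 277 - 3p = 6p - 152, so p = 143/3 ≈ 47.6667 and Q = 134.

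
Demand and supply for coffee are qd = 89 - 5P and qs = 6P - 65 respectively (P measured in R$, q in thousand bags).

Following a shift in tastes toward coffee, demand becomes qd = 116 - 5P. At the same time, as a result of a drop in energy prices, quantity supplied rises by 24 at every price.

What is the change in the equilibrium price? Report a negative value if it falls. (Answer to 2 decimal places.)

Before the shock: 89 - 5P = 6P - 65 ⇒ 154 = 11P ⇒ P = 14, q = 19.
With the change applied: demand qd = 116 - 5P, supply qs = 6P - 41.
New equilibrium: 116 - 5P = 6P - 41 ⇒ 157 = 11P ⇒ P = 157/11 ≈ 14.2727, q = 491/11 ≈ 44.6364.
ΔP = 14.2727 − 14 = +0.27.

+0.27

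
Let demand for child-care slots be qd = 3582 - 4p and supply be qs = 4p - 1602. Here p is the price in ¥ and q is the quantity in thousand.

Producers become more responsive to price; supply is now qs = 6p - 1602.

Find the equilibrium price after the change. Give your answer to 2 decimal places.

Before the shock: 3582 - 4p = 4p - 1602 ⇒ 5184 = 8p ⇒ p = 648, q = 990.
After the shift, demand is qd = 3582 - 4p and supply is qs = 6p - 1602.
Equate the new curves: 3582 - 4p = 6p - 1602, giving 5184 = 10p, p = 518.4, q = 1508.4.

518.40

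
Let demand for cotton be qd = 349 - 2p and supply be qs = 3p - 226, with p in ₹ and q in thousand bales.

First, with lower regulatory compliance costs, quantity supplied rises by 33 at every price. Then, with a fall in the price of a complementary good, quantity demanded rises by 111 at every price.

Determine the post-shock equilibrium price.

Before the shock: 349 - 2p = 3p - 226 ⇒ 575 = 5p ⇒ p = 115, q = 119.
The shock moves the curves to qd = 460 - 2p and qs = 3p - 193.
New equilibrium: 460 - 2p = 3p - 193 ⇒ 653 = 5p ⇒ p = 130.6, q = 198.8.

130.6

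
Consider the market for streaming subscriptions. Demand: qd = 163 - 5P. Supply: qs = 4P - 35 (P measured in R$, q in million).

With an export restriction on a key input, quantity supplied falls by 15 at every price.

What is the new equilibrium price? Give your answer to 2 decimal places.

Solve the original market: 163 - 5P = 4P - 35, hence P = 22 and q = 53.
With the change applied: demand qd = 163 - 5P, supply qs = 4P - 50.
New equilibrium: 163 - 5P = 4P - 50 ⇒ 213 = 9P ⇒ P = 71/3 ≈ 23.6667, q = 134/3 ≈ 44.6667.

23.67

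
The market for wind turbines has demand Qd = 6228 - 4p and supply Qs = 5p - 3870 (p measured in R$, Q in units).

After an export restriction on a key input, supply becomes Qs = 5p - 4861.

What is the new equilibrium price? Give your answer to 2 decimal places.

Before the shock: 6228 - 4p = 5p - 3870 ⇒ 10098 = 9p ⇒ p = 1122, Q = 1740.
The new curves are Qd = 6228 - 4p (demand) and Qs = 5p - 4861 (supply).
Clearing the new market: 6228 - 4p = 5p - 4861, so p = 11089/9 ≈ 1232.1111 and Q = 11696/9 ≈ 1299.5556.

1232.11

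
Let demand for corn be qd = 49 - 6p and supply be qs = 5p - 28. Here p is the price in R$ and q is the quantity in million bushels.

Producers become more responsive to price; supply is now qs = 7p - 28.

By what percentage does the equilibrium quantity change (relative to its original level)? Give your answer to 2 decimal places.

Solve the original market: 49 - 6p = 5p - 28, hence p = 7 and q = 7.
With the change applied: demand qd = 49 - 6p, supply qs = 7p - 28.
New equilibrium: 49 - 6p = 7p - 28 ⇒ 77 = 13p ⇒ p = 77/13 ≈ 5.9231, q = 175/13 ≈ 13.4615.
%Δq = (13.4615 − 7) / 7 × 100 = +92.31%.

+92.31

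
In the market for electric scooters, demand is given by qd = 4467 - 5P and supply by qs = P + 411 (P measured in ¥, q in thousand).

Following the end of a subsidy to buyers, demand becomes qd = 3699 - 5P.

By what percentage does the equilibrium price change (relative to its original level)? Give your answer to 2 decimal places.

-18.93

Solve the original market: 4467 - 5P = P + 411, hence P = 676 and q = 1087.
The new curves are qd = 3699 - 5P (demand) and qs = P + 411 (supply).
Clearing the new market: 3699 - 5P = P + 411, so P = 548 and q = 959.
%ΔP = (548 − 676) / 676 × 100 = -18.93%.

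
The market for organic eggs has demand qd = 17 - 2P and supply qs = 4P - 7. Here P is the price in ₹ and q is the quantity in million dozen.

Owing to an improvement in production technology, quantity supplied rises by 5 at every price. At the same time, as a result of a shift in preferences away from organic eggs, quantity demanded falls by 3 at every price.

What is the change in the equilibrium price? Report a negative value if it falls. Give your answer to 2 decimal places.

-1.33

Initially, 17 - 2P = 4P - 7, so 24 = 6P and P = 4, q = 9.
With the change applied: demand qd = 14 - 2P, supply qs = 4P - 2.
Setting them equal: 14 - 2P = 4P - 2 → 16 = 6P, so P = 8/3 ≈ 2.6667 and q = 26/3 ≈ 8.6667.
ΔP = 2.6667 − 4 = -1.33.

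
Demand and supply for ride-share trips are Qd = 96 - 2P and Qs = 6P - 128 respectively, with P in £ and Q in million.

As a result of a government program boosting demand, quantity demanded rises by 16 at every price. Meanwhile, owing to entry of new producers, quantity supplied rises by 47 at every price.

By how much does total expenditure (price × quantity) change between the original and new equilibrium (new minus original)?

Original equilibrium: 96 - 2P = 6P - 128 gives 224 = 8P, so P = 28 and Q = 40.
After the shift, demand is Qd = 112 - 2P and supply is Qs = 6P - 81.
Equate the new curves: 112 - 2P = 6P - 81, giving 193 = 8P, P = 24.125, Q = 63.75.
Expenditure moves from 28×40 = 1120 to 24.125×63.75 = 1537.96875; change = +417.96875.

+417.96875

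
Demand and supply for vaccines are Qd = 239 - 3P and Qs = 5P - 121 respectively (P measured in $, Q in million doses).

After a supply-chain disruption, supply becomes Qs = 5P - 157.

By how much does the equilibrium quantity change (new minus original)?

-13.5

Initially, 239 - 3P = 5P - 121, so 360 = 8P and P = 45, Q = 104.
With the change applied: demand Qd = 239 - 3P, supply Qs = 5P - 157.
Clearing the new market: 239 - 3P = 5P - 157, so P = 49.5 and Q = 90.5.
ΔQ = 90.5 − 104 = -13.5.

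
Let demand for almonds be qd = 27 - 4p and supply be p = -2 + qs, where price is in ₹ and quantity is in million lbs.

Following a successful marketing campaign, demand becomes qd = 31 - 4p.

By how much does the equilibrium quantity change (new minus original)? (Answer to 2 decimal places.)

Solve the original market: 27 - 4p = p + 2, hence p = 5 and q = 7.
The new curves are qd = 31 - 4p (demand) and qs = p + 2 (supply).
Clearing the new market: 31 - 4p = p + 2, so p = 5.8 and q = 7.8.
Δq = 7.8 − 7 = +0.80.

+0.80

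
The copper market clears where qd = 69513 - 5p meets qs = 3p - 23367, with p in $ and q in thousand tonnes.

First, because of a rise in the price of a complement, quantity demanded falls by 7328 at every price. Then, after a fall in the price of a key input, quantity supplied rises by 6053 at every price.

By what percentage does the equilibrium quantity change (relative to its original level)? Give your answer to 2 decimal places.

Before the shock: 69513 - 5p = 3p - 23367 ⇒ 92880 = 8p ⇒ p = 11610, q = 11463.
With the change applied: demand qd = 62185 - 5p, supply qs = 3p - 17314.
Setting them equal: 62185 - 5p = 3p - 17314 → 79499 = 8p, so p = 9937.375 and q = 12498.125.
%Δq = (12498.125 − 11463) / 11463 × 100 = +9.03%.

+9.03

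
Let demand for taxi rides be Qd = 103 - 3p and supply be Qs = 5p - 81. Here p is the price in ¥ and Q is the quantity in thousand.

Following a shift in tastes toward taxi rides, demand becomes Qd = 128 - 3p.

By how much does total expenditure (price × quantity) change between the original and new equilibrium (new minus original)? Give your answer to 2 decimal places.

Original equilibrium: 103 - 3p = 5p - 81 gives 184 = 8p, so p = 23 and Q = 34.
After the shift, demand is Qd = 128 - 3p and supply is Qs = 5p - 81.
Clearing the new market: 128 - 3p = 5p - 81, so p = 26.125 and Q = 49.625.
Expenditure moves from 23×34 = 782 to 26.125×49.625 = 1296.453125; change = +514.45.

+514.45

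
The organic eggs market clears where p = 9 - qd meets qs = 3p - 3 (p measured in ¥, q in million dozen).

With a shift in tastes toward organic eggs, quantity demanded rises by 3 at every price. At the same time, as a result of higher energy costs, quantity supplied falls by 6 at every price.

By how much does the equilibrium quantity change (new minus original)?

Before the shock: 9 - p = 3p - 3 ⇒ 12 = 4p ⇒ p = 3, q = 6.
The new curves are qd = 12 - p (demand) and qs = 3p - 9 (supply).
Clearing the new market: 12 - p = 3p - 9, so p = 5.25 and q = 6.75.
Δq = 6.75 − 6 = +0.75.

+0.75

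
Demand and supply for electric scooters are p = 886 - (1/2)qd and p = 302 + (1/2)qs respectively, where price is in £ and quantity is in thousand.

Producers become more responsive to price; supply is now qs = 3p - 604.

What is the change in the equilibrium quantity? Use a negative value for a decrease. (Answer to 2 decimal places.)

Before the shock: 1772 - 2p = 2p - 604 ⇒ 2376 = 4p ⇒ p = 594, q = 584.
The new curves are qd = 1772 - 2p (demand) and qs = 3p - 604 (supply).
Setting them equal: 1772 - 2p = 3p - 604 → 2376 = 5p, so p = 475.2 and q = 821.6.
Δq = 821.6 − 584 = +237.60.

+237.60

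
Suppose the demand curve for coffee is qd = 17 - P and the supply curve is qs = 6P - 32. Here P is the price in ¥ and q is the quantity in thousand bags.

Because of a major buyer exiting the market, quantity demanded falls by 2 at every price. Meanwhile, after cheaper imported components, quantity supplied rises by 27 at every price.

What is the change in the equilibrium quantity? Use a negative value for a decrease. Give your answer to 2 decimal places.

Before the shock: 17 - P = 6P - 32 ⇒ 49 = 7P ⇒ P = 7, q = 10.
The new curves are qd = 15 - P (demand) and qs = 6P - 5 (supply).
Equate the new curves: 15 - P = 6P - 5, giving 20 = 7P, P = 20/7 ≈ 2.8571, q = 85/7 ≈ 12.1429.
Δq = 12.1429 − 10 = +2.14.

+2.14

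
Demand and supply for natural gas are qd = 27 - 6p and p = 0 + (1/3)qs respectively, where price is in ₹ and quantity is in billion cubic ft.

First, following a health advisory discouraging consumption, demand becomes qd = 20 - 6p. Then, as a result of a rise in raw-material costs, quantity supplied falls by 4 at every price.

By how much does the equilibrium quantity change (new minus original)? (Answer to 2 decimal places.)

-5.00

Solve the original market: 27 - 6p = 3p, hence p = 3 and q = 9.
After the shift, demand is qd = 20 - 6p and supply is qs = 3p - 4.
Clearing the new market: 20 - 6p = 3p - 4, so p = 8/3 ≈ 2.6667 and q = 4.
Δq = 4 − 9 = -5.00.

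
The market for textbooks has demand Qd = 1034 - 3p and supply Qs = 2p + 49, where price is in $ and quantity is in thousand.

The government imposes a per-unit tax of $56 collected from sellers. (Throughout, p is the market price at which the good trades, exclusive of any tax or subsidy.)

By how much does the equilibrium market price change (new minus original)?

Initially, 1034 - 3p = 2p + 49, so 985 = 5p and p = 197, Q = 443.
Since sellers keep the price net of the tax, the effective supply curve becomes Qs = 2p - 63.
Equate the new curves: 1034 - 3p = 2p - 63, giving 1097 = 5p, p = 219.4, Q = 375.8.
Δp = 219.4 − 197 = +22.4.

+22.4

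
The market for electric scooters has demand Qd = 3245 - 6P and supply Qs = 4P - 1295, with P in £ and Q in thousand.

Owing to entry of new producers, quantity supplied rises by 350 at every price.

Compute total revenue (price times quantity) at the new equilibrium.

Initially, 3245 - 6P = 4P - 1295, so 4540 = 10P and P = 454, Q = 521.
The new curves are Qd = 3245 - 6P (demand) and Qs = 4P - 945 (supply).
New equilibrium: 3245 - 6P = 4P - 945 ⇒ 4190 = 10P ⇒ P = 419, Q = 731.
New expenditure = 419 × 731 = 306289.

306289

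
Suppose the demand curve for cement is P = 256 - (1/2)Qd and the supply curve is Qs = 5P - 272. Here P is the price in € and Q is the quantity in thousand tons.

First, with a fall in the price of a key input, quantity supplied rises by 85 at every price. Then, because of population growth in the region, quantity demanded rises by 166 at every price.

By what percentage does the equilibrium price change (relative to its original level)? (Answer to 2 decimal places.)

Original equilibrium: 512 - 2P = 5P - 272 gives 784 = 7P, so P = 112 and Q = 288.
The new curves are Qd = 678 - 2P (demand) and Qs = 5P - 187 (supply).
New equilibrium: 678 - 2P = 5P - 187 ⇒ 865 = 7P ⇒ P = 865/7 ≈ 123.5714, Q = 3016/7 ≈ 430.8571.
%ΔP = (123.5714 − 112) / 112 × 100 = +10.33%.

+10.33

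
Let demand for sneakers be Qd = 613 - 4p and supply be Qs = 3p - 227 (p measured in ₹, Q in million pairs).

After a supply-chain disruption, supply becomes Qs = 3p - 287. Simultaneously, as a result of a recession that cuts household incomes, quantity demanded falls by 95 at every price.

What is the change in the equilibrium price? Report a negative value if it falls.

Solve the original market: 613 - 4p = 3p - 227, hence p = 120 and Q = 133.
After the shift, demand is Qd = 518 - 4p and supply is Qs = 3p - 287.
Equate the new curves: 518 - 4p = 3p - 287, giving 805 = 7p, p = 115, Q = 58.
Δp = 115 − 120 = -5.

-5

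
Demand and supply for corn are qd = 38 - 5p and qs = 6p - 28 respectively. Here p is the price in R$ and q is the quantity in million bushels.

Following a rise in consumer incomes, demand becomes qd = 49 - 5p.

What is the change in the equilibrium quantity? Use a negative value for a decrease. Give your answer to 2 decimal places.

+6.00

Before the shock: 38 - 5p = 6p - 28 ⇒ 66 = 11p ⇒ p = 6, q = 8.
The shock moves the curves to qd = 49 - 5p and qs = 6p - 28.
Equate the new curves: 49 - 5p = 6p - 28, giving 77 = 11p, p = 7, q = 14.
Δq = 14 − 8 = +6.00.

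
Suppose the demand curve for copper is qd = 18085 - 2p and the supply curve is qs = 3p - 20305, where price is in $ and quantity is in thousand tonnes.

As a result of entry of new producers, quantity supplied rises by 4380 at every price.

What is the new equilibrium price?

6802

Initially, 18085 - 2p = 3p - 20305, so 38390 = 5p and p = 7678, q = 2729.
The shock moves the curves to qd = 18085 - 2p and qs = 3p - 15925.
Clearing the new market: 18085 - 2p = 3p - 15925, so p = 6802 and q = 4481.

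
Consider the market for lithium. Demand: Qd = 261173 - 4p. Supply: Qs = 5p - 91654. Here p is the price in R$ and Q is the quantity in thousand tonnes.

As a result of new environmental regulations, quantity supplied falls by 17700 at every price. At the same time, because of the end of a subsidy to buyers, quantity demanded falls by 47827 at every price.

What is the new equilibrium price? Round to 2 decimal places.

35855.56

Original equilibrium: 261173 - 4p = 5p - 91654 gives 352827 = 9p, so p = 39203 and Q = 104361.
The shock moves the curves to Qd = 213346 - 4p and Qs = 5p - 109354.
New equilibrium: 213346 - 4p = 5p - 109354 ⇒ 322700 = 9p ⇒ p = 322700/9 ≈ 35855.5556, Q = 629314/9 ≈ 69923.7778.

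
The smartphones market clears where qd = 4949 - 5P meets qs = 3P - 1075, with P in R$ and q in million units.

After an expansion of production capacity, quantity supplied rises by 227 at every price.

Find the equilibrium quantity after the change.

Initially, 4949 - 5P = 3P - 1075, so 6024 = 8P and P = 753, q = 1184.
The new curves are qd = 4949 - 5P (demand) and qs = 3P - 848 (supply).
Clearing the new market: 4949 - 5P = 3P - 848, so P = 724.625 and q = 1325.875.

1325.875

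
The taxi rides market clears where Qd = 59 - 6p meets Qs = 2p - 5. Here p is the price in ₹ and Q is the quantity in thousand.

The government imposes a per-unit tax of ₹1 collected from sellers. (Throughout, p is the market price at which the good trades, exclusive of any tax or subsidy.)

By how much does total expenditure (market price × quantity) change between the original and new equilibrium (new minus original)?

Before the shock: 59 - 6p = 2p - 5 ⇒ 64 = 8p ⇒ p = 8, Q = 11.
Since sellers keep the price net of the tax, the effective supply curve becomes Qs = 2p - 7.
New equilibrium: 59 - 6p = 2p - 7 ⇒ 66 = 8p ⇒ p = 8.25, Q = 9.5.
Expenditure moves from 8×11 = 88 to 8.25×9.5 = 78.375; change = -9.625.

-9.625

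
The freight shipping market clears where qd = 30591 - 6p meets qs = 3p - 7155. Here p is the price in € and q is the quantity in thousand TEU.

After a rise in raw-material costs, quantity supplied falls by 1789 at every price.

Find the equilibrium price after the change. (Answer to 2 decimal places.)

Initially, 30591 - 6p = 3p - 7155, so 37746 = 9p and p = 4194, q = 5427.
The new curves are qd = 30591 - 6p (demand) and qs = 3p - 8944 (supply).
Equate the new curves: 30591 - 6p = 3p - 8944, giving 39535 = 9p, p = 39535/9 ≈ 4392.7778, q = 12703/3 ≈ 4234.3333.

4392.78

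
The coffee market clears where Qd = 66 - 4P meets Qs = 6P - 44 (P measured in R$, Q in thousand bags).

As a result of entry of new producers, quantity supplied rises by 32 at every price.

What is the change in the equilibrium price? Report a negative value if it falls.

-3.2

Before the shock: 66 - 4P = 6P - 44 ⇒ 110 = 10P ⇒ P = 11, Q = 22.
The shock moves the curves to Qd = 66 - 4P and Qs = 6P - 12.
Equate the new curves: 66 - 4P = 6P - 12, giving 78 = 10P, P = 7.8, Q = 34.8.
ΔP = 7.8 − 11 = -3.2.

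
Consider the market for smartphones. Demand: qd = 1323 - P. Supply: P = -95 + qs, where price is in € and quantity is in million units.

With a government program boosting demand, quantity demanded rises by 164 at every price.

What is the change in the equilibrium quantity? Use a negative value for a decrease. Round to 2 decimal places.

Original equilibrium: 1323 - P = P + 95 gives 1228 = 2P, so P = 614 and q = 709.
With the change applied: demand qd = 1487 - P, supply qs = P + 95.
Clearing the new market: 1487 - P = P + 95, so P = 696 and q = 791.
Δq = 791 − 709 = +82.00.

+82.00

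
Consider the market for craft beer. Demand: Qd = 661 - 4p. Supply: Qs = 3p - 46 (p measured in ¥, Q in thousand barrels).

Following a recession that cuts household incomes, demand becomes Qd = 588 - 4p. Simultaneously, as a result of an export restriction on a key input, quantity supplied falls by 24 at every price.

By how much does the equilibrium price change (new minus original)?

Before the shock: 661 - 4p = 3p - 46 ⇒ 707 = 7p ⇒ p = 101, Q = 257.
The shock moves the curves to Qd = 588 - 4p and Qs = 3p - 70.
Clearing the new market: 588 - 4p = 3p - 70, so p = 94 and Q = 212.
Δp = 94 − 101 = -7.

-7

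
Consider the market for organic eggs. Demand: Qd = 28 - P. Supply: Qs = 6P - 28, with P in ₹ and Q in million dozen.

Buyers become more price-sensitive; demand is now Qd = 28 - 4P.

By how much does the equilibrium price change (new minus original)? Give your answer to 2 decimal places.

Solve the original market: 28 - P = 6P - 28, hence P = 8 and Q = 20.
With the change applied: demand Qd = 28 - 4P, supply Qs = 6P - 28.
Equate the new curves: 28 - 4P = 6P - 28, giving 56 = 10P, P = 5.6, Q = 5.6.
ΔP = 5.6 − 8 = -2.40.

-2.40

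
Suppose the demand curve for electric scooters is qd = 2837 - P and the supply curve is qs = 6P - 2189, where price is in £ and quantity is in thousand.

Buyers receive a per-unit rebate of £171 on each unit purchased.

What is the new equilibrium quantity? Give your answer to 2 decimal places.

Solve the original market: 2837 - P = 6P - 2189, hence P = 718 and q = 2119.
Since buyers' out-of-pocket price is the market price minus the rebate, the effective demand curve becomes qd = 3008 - P.
Equate the new curves: 3008 - P = 6P - 2189, giving 5197 = 7P, P = 5197/7 ≈ 742.4286, q = 15859/7 ≈ 2265.5714.

2265.57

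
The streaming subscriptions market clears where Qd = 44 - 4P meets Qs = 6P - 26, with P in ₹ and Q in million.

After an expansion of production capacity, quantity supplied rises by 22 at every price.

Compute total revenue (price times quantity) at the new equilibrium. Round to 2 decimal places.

Solve the original market: 44 - 4P = 6P - 26, hence P = 7 and Q = 16.
The new curves are Qd = 44 - 4P (demand) and Qs = 6P - 4 (supply).
Equate the new curves: 44 - 4P = 6P - 4, giving 48 = 10P, P = 4.8, Q = 24.8.
New expenditure = 4.8 × 24.8 = 119.04.

119.04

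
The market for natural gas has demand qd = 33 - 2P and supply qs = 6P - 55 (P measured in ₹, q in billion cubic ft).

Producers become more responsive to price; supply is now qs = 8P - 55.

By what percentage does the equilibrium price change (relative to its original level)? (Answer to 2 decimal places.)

Before the shock: 33 - 2P = 6P - 55 ⇒ 88 = 8P ⇒ P = 11, q = 11.
With the change applied: demand qd = 33 - 2P, supply qs = 8P - 55.
Clearing the new market: 33 - 2P = 8P - 55, so P = 8.8 and q = 15.4.
%ΔP = (8.8 − 11) / 11 × 100 = -20.00%.

-20.00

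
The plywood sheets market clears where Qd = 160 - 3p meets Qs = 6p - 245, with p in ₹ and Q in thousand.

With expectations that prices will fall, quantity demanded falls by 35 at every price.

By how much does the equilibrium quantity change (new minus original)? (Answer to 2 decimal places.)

Initially, 160 - 3p = 6p - 245, so 405 = 9p and p = 45, Q = 25.
The shock moves the curves to Qd = 125 - 3p and Qs = 6p - 245.
Clearing the new market: 125 - 3p = 6p - 245, so p = 370/9 ≈ 41.1111 and Q = 5/3 ≈ 1.6667.
ΔQ = 1.6667 − 25 = -23.33.

-23.33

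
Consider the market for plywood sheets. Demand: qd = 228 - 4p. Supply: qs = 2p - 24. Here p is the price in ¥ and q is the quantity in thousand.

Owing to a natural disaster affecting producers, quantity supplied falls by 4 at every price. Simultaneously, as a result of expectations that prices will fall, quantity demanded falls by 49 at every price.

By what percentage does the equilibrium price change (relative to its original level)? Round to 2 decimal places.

Solve the original market: 228 - 4p = 2p - 24, hence p = 42 and q = 60.
The shock moves the curves to qd = 179 - 4p and qs = 2p - 28.
New equilibrium: 179 - 4p = 2p - 28 ⇒ 207 = 6p ⇒ p = 34.5, q = 41.
%Δp = (34.5 − 42) / 42 × 100 = -17.86%.

-17.86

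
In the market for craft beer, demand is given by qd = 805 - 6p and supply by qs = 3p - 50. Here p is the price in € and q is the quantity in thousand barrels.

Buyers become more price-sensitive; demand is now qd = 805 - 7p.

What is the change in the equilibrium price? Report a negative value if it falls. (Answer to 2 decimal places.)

Initially, 805 - 6p = 3p - 50, so 855 = 9p and p = 95, q = 235.
After the shift, demand is qd = 805 - 7p and supply is qs = 3p - 50.
New equilibrium: 805 - 7p = 3p - 50 ⇒ 855 = 10p ⇒ p = 85.5, q = 206.5.
Δp = 85.5 − 95 = -9.50.

-9.50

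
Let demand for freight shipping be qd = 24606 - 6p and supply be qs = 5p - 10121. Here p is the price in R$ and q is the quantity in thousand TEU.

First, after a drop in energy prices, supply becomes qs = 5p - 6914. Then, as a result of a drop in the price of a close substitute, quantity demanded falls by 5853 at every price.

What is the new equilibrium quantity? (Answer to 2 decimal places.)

Solve the original market: 24606 - 6p = 5p - 10121, hence p = 3157 and q = 5664.
The shock moves the curves to qd = 18753 - 6p and qs = 5p - 6914.
Setting them equal: 18753 - 6p = 5p - 6914 → 25667 = 11p, so p = 25667/11 ≈ 2333.3636 and q = 52281/11 ≈ 4752.8182.

4752.82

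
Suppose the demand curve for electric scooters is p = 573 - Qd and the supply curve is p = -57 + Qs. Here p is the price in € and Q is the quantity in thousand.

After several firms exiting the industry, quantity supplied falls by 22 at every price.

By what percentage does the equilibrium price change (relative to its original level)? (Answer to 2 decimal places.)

Initially, 573 - p = p + 57, so 516 = 2p and p = 258, Q = 315.
With the change applied: demand Qd = 573 - p, supply Qs = p + 35.
Setting them equal: 573 - p = p + 35 → 538 = 2p, so p = 269 and Q = 304.
%Δp = (269 − 258) / 258 × 100 = +4.26%.

+4.26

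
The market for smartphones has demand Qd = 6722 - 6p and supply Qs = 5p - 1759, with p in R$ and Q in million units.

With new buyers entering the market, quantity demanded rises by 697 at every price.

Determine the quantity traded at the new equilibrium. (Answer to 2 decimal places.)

2412.82

Solve the original market: 6722 - 6p = 5p - 1759, hence p = 771 and Q = 2096.
The new curves are Qd = 7419 - 6p (demand) and Qs = 5p - 1759 (supply).
Clearing the new market: 7419 - 6p = 5p - 1759, so p = 9178/11 ≈ 834.3636 and Q = 26541/11 ≈ 2412.8182.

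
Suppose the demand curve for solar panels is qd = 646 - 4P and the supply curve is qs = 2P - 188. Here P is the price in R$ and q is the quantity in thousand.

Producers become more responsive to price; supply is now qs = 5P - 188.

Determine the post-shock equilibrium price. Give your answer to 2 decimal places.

Solve the original market: 646 - 4P = 2P - 188, hence P = 139 and q = 90.
The shock moves the curves to qd = 646 - 4P and qs = 5P - 188.
New equilibrium: 646 - 4P = 5P - 188 ⇒ 834 = 9P ⇒ P = 278/3 ≈ 92.6667, q = 826/3 ≈ 275.3333.

92.67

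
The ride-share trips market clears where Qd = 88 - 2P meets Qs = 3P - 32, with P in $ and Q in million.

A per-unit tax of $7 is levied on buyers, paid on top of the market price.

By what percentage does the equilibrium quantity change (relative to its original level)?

Before the shock: 88 - 2P = 3P - 32 ⇒ 120 = 5P ⇒ P = 24, Q = 40.
Since buyers pay the price plus the tax, the effective demand curve becomes Qd = 74 - 2P.
Equate the new curves: 74 - 2P = 3P - 32, giving 106 = 5P, P = 21.2, Q = 31.6.
%ΔQ = (31.6 − 40) / 40 × 100 = -21%.

-21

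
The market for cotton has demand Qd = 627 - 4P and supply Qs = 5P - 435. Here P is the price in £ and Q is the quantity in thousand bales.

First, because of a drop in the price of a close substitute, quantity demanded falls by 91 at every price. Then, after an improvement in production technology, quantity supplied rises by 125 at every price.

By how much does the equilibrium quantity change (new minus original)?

+5

Before the shock: 627 - 4P = 5P - 435 ⇒ 1062 = 9P ⇒ P = 118, Q = 155.
With the change applied: demand Qd = 536 - 4P, supply Qs = 5P - 310.
Equate the new curves: 536 - 4P = 5P - 310, giving 846 = 9P, P = 94, Q = 160.
ΔQ = 160 − 155 = +5.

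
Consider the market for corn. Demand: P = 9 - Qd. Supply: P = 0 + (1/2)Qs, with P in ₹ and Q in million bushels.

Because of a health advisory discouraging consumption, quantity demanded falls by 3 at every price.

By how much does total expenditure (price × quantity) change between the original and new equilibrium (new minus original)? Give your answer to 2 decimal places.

Original equilibrium: 9 - P = 2P gives 9 = 3P, so P = 3 and Q = 6.
The new curves are Qd = 6 - P (demand) and Qs = 2P (supply).
Setting them equal: 6 - P = 2P → 6 = 3P, so P = 2 and Q = 4.
Expenditure moves from 3×6 = 18 to 2×4 = 8; change = -10.00.

-10.00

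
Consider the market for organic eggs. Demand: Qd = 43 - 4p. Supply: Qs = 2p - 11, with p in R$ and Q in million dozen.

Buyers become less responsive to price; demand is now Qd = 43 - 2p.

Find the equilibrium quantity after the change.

Original equilibrium: 43 - 4p = 2p - 11 gives 54 = 6p, so p = 9 and Q = 7.
The new curves are Qd = 43 - 2p (demand) and Qs = 2p - 11 (supply).
Equate the new curves: 43 - 2p = 2p - 11, giving 54 = 4p, p = 13.5, Q = 16.

16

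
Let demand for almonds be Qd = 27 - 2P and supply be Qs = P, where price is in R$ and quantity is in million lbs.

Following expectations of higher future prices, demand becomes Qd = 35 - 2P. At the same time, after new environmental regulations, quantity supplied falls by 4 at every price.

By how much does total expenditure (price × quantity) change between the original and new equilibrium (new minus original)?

+36

Initially, 27 - 2P = P, so 27 = 3P and P = 9, Q = 9.
The shock moves the curves to Qd = 35 - 2P and Qs = P - 4.
Setting them equal: 35 - 2P = P - 4 → 39 = 3P, so P = 13 and Q = 9.
Expenditure moves from 9×9 = 81 to 13×9 = 117; change = +36.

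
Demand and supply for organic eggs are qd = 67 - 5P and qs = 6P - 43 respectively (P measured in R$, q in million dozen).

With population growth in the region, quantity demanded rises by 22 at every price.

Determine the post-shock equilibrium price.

12

Before the shock: 67 - 5P = 6P - 43 ⇒ 110 = 11P ⇒ P = 10, q = 17.
With the change applied: demand qd = 89 - 5P, supply qs = 6P - 43.
New equilibrium: 89 - 5P = 6P - 43 ⇒ 132 = 11P ⇒ P = 12, q = 29.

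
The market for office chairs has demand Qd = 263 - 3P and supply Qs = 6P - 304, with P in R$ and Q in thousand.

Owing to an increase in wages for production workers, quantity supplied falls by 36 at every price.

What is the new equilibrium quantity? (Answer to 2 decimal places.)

62.00

Before the shock: 263 - 3P = 6P - 304 ⇒ 567 = 9P ⇒ P = 63, Q = 74.
After the shift, demand is Qd = 263 - 3P and supply is Qs = 6P - 340.
Equate the new curves: 263 - 3P = 6P - 340, giving 603 = 9P, P = 67, Q = 62.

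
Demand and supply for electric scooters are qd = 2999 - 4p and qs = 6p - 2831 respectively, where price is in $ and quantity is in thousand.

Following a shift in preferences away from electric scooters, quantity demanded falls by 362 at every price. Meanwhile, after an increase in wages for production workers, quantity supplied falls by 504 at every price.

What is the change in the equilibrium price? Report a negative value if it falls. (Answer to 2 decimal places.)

+14.20

Initially, 2999 - 4p = 6p - 2831, so 5830 = 10p and p = 583, q = 667.
The new curves are qd = 2637 - 4p (demand) and qs = 6p - 3335 (supply).
Setting them equal: 2637 - 4p = 6p - 3335 → 5972 = 10p, so p = 597.2 and q = 248.2.
Δp = 597.2 − 583 = +14.20.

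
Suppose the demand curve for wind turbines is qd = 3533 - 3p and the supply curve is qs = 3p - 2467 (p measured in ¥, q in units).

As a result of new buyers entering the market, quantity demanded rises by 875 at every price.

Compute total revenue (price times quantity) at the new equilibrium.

Solve the original market: 3533 - 3p = 3p - 2467, hence p = 1000 and q = 533.
The shock moves the curves to qd = 4408 - 3p and qs = 3p - 2467.
Equate the new curves: 4408 - 3p = 3p - 2467, giving 6875 = 6p, p = 6875/6 ≈ 1145.8333, q = 970.5.
New expenditure = 1145.8333 × 970.5 = 1112031.25.

1112031.25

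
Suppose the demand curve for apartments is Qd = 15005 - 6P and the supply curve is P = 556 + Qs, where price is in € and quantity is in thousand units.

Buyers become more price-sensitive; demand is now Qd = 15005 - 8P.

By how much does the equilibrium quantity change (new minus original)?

-494

Solve the original market: 15005 - 6P = P - 556, hence P = 2223 and Q = 1667.
After the shift, demand is Qd = 15005 - 8P and supply is Qs = P - 556.
Clearing the new market: 15005 - 8P = P - 556, so P = 1729 and Q = 1173.
ΔQ = 1173 − 1667 = -494.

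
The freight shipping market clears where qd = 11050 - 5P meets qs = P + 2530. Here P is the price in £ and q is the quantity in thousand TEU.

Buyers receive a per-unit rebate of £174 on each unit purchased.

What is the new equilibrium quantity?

4095

Before the shock: 11050 - 5P = P + 2530 ⇒ 8520 = 6P ⇒ P = 1420, q = 3950.
Since buyers' out-of-pocket price is the market price minus the rebate, the effective demand curve becomes qd = 11920 - 5P.
Clearing the new market: 11920 - 5P = P + 2530, so P = 1565 and q = 4095.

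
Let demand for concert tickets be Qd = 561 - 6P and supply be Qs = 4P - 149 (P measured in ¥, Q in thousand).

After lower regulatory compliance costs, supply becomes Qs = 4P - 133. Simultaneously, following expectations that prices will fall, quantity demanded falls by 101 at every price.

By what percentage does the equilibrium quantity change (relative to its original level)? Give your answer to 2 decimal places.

-22.81

Before the shock: 561 - 6P = 4P - 149 ⇒ 710 = 10P ⇒ P = 71, Q = 135.
After the shift, demand is Qd = 460 - 6P and supply is Qs = 4P - 133.
Setting them equal: 460 - 6P = 4P - 133 → 593 = 10P, so P = 59.3 and Q = 104.2.
%ΔQ = (104.2 − 135) / 135 × 100 = -22.81%.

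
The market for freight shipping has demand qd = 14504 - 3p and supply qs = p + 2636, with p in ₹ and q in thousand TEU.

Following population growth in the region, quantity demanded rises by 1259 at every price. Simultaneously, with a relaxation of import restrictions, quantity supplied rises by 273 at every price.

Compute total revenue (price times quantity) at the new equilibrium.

19674653.75

Solve the original market: 14504 - 3p = p + 2636, hence p = 2967 and q = 5603.
With the change applied: demand qd = 15763 - 3p, supply qs = p + 2909.
Clearing the new market: 15763 - 3p = p + 2909, so p = 3213.5 and q = 6122.5.
New expenditure = 3213.5 × 6122.5 = 19674653.75.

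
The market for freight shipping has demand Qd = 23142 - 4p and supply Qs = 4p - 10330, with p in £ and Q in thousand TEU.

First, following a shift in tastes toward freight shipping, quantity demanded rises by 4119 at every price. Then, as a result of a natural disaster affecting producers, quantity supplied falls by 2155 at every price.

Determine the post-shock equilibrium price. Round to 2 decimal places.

4968.25

Original equilibrium: 23142 - 4p = 4p - 10330 gives 33472 = 8p, so p = 4184 and Q = 6406.
With the change applied: demand Qd = 27261 - 4p, supply Qs = 4p - 12485.
Setting them equal: 27261 - 4p = 4p - 12485 → 39746 = 8p, so p = 4968.25 and Q = 7388.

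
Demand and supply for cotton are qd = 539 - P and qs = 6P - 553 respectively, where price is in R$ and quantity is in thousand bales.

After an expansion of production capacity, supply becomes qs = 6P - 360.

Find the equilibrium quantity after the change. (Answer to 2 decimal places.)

Original equilibrium: 539 - P = 6P - 553 gives 1092 = 7P, so P = 156 and q = 383.
With the change applied: demand qd = 539 - P, supply qs = 6P - 360.
Setting them equal: 539 - P = 6P - 360 → 899 = 7P, so P = 899/7 ≈ 128.4286 and q = 2874/7 ≈ 410.5714.

410.57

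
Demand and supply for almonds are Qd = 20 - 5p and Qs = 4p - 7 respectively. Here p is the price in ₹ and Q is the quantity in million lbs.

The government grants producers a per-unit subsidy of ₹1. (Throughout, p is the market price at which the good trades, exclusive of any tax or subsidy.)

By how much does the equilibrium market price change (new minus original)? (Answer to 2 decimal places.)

-0.44

Before the shock: 20 - 5p = 4p - 7 ⇒ 27 = 9p ⇒ p = 3, Q = 5.
Since sellers receive the price plus the subsidy, the effective supply curve becomes Qs = 4p - 3.
Setting them equal: 20 - 5p = 4p - 3 → 23 = 9p, so p = 23/9 ≈ 2.5556 and Q = 65/9 ≈ 7.2222.
Δp = 2.5556 − 3 = -0.44.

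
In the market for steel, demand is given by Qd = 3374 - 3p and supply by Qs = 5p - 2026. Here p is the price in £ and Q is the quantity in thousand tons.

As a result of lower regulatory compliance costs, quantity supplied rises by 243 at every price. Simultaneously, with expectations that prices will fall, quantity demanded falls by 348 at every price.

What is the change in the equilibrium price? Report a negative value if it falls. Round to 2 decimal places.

-73.88

Solve the original market: 3374 - 3p = 5p - 2026, hence p = 675 and Q = 1349.
With the change applied: demand Qd = 3026 - 3p, supply Qs = 5p - 1783.
Setting them equal: 3026 - 3p = 5p - 1783 → 4809 = 8p, so p = 601.125 and Q = 1222.625.
Δp = 601.125 − 675 = -73.88.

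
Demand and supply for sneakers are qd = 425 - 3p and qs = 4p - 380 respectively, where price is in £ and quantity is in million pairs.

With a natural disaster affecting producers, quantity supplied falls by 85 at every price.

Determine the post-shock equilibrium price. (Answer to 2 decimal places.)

Original equilibrium: 425 - 3p = 4p - 380 gives 805 = 7p, so p = 115 and q = 80.
With the change applied: demand qd = 425 - 3p, supply qs = 4p - 465.
New equilibrium: 425 - 3p = 4p - 465 ⇒ 890 = 7p ⇒ p = 890/7 ≈ 127.1429, q = 305/7 ≈ 43.5714.

127.14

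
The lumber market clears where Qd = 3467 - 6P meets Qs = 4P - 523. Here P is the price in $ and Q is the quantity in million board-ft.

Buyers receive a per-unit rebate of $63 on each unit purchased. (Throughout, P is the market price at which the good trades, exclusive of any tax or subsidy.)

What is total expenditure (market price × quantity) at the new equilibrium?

Before the shock: 3467 - 6P = 4P - 523 ⇒ 3990 = 10P ⇒ P = 399, Q = 1073.
Since buyers' out-of-pocket price is the market price minus the rebate, the effective demand curve becomes Qd = 3845 - 6P.
New equilibrium: 3845 - 6P = 4P - 523 ⇒ 4368 = 10P ⇒ P = 436.8, Q = 1224.2.
New expenditure = 436.8 × 1224.2 = 534730.56.

534730.56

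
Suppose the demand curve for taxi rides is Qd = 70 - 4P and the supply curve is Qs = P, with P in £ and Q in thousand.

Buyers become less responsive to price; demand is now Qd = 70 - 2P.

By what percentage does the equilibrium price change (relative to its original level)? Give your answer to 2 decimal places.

Initially, 70 - 4P = P, so 70 = 5P and P = 14, Q = 14.
With the change applied: demand Qd = 70 - 2P, supply Qs = P.
New equilibrium: 70 - 2P = P ⇒ 70 = 3P ⇒ P = 70/3 ≈ 23.3333, Q = 70/3 ≈ 23.3333.
%ΔP = (23.3333 − 14) / 14 × 100 = +66.67%.

+66.67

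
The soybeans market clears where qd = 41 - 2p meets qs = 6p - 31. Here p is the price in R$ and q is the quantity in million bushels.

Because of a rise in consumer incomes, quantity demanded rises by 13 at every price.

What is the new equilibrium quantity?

32.75

Solve the original market: 41 - 2p = 6p - 31, hence p = 9 and q = 23.
After the shift, demand is qd = 54 - 2p and supply is qs = 6p - 31.
Clearing the new market: 54 - 2p = 6p - 31, so p = 10.625 and q = 32.75.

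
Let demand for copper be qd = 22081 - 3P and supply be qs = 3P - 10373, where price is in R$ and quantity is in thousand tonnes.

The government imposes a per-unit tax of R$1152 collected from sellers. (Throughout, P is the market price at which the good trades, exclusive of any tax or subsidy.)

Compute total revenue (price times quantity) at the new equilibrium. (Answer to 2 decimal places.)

24694110.00

Solve the original market: 22081 - 3P = 3P - 10373, hence P = 5409 and q = 5854.
Since sellers keep the price net of the tax, the effective supply curve becomes qs = 3P - 13829.
Equate the new curves: 22081 - 3P = 3P - 13829, giving 35910 = 6P, P = 5985, q = 4126.
New expenditure = 5985 × 4126 = 24694110.00.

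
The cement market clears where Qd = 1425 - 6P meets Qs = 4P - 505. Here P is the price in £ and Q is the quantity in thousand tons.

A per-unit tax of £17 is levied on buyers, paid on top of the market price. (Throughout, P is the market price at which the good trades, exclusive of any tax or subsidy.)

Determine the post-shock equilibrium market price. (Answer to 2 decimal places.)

182.80

Original equilibrium: 1425 - 6P = 4P - 505 gives 1930 = 10P, so P = 193 and Q = 267.
Since buyers pay the price plus the tax, the effective demand curve becomes Qd = 1323 - 6P.
Clearing the new market: 1323 - 6P = 4P - 505, so P = 182.8 and Q = 226.2.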